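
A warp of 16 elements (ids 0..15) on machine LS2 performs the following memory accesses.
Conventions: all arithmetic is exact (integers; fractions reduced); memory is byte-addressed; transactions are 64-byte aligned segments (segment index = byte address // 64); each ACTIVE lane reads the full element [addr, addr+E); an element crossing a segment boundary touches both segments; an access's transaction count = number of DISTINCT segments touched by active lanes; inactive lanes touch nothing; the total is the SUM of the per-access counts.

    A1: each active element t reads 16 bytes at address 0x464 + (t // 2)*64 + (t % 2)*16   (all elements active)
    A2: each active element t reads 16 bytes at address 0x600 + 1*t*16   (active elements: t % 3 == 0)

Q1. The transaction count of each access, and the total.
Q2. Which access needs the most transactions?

A1: 9 transactions
A2: 4 transactions

Answer: 9,4; total 13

Answer: A1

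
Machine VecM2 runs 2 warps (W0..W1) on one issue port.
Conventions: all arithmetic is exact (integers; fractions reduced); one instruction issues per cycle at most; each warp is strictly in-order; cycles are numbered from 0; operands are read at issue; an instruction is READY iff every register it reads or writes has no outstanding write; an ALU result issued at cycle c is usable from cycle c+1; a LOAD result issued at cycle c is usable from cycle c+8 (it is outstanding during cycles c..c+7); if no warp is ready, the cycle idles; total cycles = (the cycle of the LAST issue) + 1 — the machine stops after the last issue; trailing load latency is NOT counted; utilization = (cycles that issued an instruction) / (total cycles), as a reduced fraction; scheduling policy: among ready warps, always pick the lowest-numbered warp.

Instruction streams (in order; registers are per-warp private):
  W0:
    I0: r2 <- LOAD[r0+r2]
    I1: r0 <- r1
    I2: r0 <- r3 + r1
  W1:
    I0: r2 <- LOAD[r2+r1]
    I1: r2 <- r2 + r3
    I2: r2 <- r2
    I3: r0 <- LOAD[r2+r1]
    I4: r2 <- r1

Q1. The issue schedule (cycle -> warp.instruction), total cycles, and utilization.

cycle 0: W0.I0
cycle 1: W0.I1
cycle 2: W0.I2
cycle 3: W1.I0
cycle 4: idle
cycle 5: idle
cycle 6: idle
cycle 7: idle
cycle 8: idle
cycle 9: idle
cycle 10: idle
cycle 11: W1.I1
cycle 12: W1.I2
cycle 13: W1.I3
cycle 14: W1.I4

Answer: 15 cycles, utilization 8/15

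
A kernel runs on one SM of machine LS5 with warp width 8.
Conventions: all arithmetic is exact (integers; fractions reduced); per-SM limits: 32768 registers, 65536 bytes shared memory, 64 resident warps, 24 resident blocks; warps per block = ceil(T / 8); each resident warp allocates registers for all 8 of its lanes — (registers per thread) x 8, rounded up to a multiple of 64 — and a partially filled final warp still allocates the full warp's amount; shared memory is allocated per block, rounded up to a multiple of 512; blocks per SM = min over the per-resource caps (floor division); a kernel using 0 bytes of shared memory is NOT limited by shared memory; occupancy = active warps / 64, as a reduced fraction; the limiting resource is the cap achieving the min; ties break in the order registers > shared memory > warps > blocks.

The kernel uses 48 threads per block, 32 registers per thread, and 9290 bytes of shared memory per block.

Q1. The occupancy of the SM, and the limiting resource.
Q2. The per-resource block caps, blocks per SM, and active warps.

Answer: occupancy 9/16, limited by shared memory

registers: 21 blocks
shared memory: 6 blocks
warps: 10 blocks
blocks: 24 blocks

Answer: 6 blocks, 36 active warps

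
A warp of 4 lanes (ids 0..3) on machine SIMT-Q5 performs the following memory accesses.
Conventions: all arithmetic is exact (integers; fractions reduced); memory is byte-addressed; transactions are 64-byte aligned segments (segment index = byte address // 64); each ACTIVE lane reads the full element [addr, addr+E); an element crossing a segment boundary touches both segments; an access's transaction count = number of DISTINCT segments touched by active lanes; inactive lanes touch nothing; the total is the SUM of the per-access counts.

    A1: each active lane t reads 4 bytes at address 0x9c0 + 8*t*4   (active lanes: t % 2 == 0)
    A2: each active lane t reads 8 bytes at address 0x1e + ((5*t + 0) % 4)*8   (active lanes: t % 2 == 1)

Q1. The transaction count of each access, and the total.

A1: 2 transactions
A2: 1 transaction

Answer: 2,1; total 3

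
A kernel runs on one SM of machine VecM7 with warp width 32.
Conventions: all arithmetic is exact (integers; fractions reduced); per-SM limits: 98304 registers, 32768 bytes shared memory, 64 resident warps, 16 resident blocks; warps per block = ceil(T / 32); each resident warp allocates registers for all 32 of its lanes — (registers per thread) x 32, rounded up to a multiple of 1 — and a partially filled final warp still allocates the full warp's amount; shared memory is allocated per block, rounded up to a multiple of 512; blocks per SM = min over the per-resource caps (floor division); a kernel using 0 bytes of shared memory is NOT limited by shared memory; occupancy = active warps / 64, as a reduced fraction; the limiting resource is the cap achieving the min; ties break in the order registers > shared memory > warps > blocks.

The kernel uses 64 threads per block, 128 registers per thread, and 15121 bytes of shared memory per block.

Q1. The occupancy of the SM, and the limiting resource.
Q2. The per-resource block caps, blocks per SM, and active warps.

Answer: occupancy 1/16, limited by shared memory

registers: 12 blocks
shared memory: 2 blocks
warps: 32 blocks
blocks: 16 blocks

Answer: 2 blocks, 4 active warps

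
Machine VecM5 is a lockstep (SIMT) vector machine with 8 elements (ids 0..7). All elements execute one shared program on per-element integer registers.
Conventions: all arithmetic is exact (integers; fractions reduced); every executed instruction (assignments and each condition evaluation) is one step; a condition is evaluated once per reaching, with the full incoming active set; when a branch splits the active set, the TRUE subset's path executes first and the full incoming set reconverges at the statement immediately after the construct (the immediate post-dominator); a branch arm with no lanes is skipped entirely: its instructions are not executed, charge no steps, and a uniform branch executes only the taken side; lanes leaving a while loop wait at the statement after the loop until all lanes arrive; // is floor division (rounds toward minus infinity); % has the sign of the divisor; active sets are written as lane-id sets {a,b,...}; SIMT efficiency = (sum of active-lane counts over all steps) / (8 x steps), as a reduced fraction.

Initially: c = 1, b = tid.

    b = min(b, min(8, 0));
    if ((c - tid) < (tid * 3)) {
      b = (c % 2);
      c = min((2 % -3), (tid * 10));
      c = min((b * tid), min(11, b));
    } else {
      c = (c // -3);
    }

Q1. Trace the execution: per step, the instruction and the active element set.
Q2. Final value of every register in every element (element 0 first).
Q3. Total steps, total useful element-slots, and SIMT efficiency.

step 0: b <- min(b, min(8, 0))       {0,1,2,3,4,5,6,7}
step 1: eval ((c - tid) < (tid * 3)) {0,1,2,3,4,5,6,7}
step 2: b <- (c % 2)                 {1,2,3,4,5,6,7}
step 3: c <- min((2 % -3), (tid * 10)) {1,2,3,4,5,6,7}
step 4: c <- min((b * tid), min(11, b)) {1,2,3,4,5,6,7}
step 5: c <- (c // -3)               {0}

Answer: 6 steps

c: -1,1,1,1,1,1,1,1
b: 0,1,1,1,1,1,1,1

steps = 6; useful = 38; efficiency = 38/48 = 19/24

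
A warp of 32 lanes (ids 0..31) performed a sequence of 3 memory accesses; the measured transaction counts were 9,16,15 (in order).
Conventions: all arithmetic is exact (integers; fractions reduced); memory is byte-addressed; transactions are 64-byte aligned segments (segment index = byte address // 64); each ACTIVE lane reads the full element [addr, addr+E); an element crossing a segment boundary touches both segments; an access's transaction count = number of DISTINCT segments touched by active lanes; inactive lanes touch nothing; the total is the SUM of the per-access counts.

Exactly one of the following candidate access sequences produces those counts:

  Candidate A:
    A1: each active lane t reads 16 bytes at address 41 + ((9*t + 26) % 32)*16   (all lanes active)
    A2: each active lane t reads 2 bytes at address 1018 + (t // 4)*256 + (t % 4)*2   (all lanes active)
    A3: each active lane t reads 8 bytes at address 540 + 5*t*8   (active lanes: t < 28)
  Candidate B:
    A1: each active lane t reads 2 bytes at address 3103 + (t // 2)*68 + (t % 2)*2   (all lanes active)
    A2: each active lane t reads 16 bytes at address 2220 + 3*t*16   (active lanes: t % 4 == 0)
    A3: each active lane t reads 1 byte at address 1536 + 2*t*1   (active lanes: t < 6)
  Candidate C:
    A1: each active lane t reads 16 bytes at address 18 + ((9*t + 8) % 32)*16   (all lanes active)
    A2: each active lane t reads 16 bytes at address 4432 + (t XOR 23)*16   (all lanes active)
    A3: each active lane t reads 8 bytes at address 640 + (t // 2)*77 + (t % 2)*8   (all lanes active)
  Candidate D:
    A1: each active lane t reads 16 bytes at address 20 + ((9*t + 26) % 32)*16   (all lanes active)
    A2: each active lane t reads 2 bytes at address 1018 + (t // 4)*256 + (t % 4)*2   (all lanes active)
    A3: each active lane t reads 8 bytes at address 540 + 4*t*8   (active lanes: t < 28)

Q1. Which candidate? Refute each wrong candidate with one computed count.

A: A3 gives 18 transactions, not 15
B: A1 gives 17 transactions, not 9
C: A2 gives 9 transactions, not 16
D: all counts match (9,16,15)

Answer: D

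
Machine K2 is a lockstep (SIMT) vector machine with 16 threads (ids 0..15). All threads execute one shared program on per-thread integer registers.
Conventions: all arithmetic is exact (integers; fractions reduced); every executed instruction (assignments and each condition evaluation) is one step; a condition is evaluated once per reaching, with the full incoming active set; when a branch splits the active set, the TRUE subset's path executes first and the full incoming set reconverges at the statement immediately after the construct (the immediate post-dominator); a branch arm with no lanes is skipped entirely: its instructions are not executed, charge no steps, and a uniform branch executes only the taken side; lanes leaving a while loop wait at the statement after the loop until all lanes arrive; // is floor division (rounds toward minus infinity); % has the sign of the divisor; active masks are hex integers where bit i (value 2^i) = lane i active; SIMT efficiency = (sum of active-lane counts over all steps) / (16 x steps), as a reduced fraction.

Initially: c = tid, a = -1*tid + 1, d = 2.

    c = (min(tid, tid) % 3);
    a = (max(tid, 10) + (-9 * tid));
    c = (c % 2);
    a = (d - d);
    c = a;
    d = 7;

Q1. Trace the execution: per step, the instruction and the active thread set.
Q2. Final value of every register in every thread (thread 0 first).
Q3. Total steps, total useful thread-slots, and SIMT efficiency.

step 0: c <- (min(tid, tid) % 3)     0xffff
step 1: a <- (max(tid, 10) + (-9 * tid)) 0xffff
step 2: c <- (c % 2)                 0xffff
step 3: a <- (d - d)                 0xffff
step 4: c <- a                       0xffff
step 5: d <- 7                       0xffff

Answer: 6 steps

c: 0,0,0,0,0,0,0,0,0,0,0,0,0,0,0,0
a: 0,0,0,0,0,0,0,0,0,0,0,0,0,0,0,0
d: 7,7,7,7,7,7,7,7,7,7,7,7,7,7,7,7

steps = 6; useful = 96; efficiency = 96/96 = 1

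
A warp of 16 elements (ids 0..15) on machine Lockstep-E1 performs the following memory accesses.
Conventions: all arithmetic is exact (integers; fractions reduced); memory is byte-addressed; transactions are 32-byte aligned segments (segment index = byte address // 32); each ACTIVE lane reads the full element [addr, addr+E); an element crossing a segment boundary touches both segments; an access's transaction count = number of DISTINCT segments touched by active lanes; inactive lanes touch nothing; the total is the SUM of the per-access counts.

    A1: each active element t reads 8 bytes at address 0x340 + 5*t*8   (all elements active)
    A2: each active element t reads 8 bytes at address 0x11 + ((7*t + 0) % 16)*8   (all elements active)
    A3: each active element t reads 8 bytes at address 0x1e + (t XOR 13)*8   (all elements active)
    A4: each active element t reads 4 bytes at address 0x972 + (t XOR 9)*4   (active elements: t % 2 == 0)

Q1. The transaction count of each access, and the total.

A1: 16 transactions
A2: 5 transactions
A3: 5 transactions
A4: 3 transactions

Answer: 16,5,5,3; total 29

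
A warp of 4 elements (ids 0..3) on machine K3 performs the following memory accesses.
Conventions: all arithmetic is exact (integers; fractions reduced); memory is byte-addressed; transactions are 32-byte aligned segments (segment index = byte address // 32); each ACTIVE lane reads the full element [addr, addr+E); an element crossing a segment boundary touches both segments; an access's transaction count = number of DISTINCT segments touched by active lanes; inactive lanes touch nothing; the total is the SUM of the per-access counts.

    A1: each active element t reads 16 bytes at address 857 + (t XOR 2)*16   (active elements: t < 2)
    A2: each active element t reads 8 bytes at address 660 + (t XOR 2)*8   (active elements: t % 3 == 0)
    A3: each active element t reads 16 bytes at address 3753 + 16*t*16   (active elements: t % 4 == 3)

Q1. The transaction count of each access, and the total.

A1: 2 transactions
A2: 2 transactions
A3: 1 transaction

Answer: 2,2,1; total 5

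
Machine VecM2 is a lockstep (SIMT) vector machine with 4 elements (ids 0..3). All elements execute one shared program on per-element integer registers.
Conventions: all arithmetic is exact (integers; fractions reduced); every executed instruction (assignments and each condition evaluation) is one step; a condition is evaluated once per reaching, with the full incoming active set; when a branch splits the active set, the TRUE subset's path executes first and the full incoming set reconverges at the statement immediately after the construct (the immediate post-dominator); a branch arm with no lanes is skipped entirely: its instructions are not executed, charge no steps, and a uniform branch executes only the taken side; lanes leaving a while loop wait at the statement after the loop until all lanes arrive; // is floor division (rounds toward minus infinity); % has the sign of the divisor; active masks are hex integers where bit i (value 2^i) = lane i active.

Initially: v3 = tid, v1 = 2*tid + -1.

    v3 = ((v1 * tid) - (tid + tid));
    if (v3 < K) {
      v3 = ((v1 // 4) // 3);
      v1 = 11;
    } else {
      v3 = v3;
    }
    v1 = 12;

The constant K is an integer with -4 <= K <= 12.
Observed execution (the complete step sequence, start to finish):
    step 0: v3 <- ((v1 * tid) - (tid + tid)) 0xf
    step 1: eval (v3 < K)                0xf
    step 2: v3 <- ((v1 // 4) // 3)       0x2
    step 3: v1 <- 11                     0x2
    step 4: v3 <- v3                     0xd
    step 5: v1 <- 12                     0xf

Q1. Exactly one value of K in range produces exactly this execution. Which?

Answer: K = 0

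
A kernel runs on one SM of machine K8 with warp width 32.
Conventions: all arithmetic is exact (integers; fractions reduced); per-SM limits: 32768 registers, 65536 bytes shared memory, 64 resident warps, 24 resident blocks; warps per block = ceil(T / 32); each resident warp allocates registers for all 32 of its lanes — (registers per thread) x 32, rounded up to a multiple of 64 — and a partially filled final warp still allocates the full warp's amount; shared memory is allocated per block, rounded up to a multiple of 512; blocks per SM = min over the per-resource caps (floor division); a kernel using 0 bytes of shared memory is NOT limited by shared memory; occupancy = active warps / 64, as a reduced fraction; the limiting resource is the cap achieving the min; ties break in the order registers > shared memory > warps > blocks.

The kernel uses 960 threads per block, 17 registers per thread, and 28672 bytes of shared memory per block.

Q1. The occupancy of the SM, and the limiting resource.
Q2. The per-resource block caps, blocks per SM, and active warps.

Answer: occupancy 15/32, limited by registers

registers: 1 block
shared memory: 2 blocks
warps: 2 blocks
blocks: 24 blocks

Answer: 1 block, 30 active warps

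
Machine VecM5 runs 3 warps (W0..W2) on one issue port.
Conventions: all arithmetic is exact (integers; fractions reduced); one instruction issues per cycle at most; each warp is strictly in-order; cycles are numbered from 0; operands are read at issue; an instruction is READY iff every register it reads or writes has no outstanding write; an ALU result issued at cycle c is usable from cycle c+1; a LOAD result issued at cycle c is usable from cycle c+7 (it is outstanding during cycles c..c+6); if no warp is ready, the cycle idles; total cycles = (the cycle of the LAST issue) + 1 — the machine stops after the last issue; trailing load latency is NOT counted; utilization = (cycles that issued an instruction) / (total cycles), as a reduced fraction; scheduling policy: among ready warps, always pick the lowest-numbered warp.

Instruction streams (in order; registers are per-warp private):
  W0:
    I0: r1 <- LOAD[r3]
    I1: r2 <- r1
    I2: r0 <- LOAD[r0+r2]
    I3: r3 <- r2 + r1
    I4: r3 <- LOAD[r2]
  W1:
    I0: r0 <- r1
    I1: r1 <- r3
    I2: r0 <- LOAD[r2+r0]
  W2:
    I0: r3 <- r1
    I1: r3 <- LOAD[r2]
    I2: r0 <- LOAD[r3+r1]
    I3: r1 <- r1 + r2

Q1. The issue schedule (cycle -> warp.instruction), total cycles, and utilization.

cycle 0: W0.I0
cycle 1: W1.I0
cycle 2: W1.I1
cycle 3: W1.I2
cycle 4: W2.I0
cycle 5: W2.I1
cycle 6: idle
cycle 7: W0.I1
cycle 8: W0.I2
cycle 9: W0.I3
cycle 10: W0.I4
cycle 11: idle
cycle 12: W2.I2
cycle 13: W2.I3

Answer: 14 cycles, utilization 6/7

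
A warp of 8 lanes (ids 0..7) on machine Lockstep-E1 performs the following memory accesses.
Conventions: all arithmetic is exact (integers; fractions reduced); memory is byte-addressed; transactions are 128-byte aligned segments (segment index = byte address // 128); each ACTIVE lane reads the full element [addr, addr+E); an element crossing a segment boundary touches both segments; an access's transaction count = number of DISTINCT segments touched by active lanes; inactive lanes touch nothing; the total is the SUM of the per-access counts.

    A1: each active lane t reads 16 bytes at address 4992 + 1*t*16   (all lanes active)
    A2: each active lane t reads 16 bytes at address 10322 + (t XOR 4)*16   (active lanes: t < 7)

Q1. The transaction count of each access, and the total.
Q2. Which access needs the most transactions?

A1: 1 transaction
A2: 2 transactions

Answer: 1,2; total 3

Answer: A2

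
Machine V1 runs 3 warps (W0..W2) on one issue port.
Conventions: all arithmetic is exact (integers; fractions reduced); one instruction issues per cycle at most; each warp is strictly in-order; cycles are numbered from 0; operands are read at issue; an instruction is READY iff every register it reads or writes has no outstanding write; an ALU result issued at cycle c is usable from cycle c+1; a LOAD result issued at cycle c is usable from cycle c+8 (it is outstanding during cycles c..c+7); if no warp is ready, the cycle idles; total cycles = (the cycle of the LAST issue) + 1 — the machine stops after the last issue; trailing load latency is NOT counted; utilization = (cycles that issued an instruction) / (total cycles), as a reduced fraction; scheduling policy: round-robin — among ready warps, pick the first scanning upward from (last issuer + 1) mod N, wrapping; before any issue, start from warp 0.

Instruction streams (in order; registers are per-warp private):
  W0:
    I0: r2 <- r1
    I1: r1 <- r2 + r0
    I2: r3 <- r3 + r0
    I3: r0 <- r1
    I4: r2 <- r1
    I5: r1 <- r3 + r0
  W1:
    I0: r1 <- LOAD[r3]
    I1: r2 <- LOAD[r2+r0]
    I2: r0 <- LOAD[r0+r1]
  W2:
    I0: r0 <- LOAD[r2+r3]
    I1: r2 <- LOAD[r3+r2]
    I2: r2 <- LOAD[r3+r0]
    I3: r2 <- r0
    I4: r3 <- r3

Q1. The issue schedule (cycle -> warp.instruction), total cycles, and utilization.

cycle 0: W0.I0
cycle 1: W1.I0
cycle 2: W2.I0
cycle 3: W0.I1
cycle 4: W1.I1
cycle 5: W2.I1
cycle 6: W0.I2
cycle 7: W0.I3
cycle 8: W0.I4
cycle 9: W1.I2
cycle 10: W0.I5
cycle 11: idle
cycle 12: idle
cycle 13: W2.I2
cycle 14: idle
cycle 15: idle
cycle 16: idle
cycle 17: idle
cycle 18: idle
cycle 19: idle
cycle 20: idle
cycle 21: W2.I3
cycle 22: W2.I4

Answer: 23 cycles, utilization 14/23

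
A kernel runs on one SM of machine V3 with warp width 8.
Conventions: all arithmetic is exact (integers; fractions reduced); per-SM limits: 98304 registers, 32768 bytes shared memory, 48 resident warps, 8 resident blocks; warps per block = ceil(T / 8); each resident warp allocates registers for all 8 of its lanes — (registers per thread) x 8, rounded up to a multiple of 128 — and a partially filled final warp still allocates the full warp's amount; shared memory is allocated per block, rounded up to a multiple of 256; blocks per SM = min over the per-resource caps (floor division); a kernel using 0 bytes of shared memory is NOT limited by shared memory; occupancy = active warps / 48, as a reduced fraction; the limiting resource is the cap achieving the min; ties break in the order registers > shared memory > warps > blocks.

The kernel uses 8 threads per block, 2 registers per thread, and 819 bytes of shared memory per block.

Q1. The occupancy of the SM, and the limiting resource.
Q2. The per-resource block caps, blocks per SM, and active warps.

Answer: occupancy 1/6, limited by blocks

registers: 768 blocks
shared memory: 32 blocks
warps: 48 blocks
blocks: 8 blocks

Answer: 8 blocks, 8 active warps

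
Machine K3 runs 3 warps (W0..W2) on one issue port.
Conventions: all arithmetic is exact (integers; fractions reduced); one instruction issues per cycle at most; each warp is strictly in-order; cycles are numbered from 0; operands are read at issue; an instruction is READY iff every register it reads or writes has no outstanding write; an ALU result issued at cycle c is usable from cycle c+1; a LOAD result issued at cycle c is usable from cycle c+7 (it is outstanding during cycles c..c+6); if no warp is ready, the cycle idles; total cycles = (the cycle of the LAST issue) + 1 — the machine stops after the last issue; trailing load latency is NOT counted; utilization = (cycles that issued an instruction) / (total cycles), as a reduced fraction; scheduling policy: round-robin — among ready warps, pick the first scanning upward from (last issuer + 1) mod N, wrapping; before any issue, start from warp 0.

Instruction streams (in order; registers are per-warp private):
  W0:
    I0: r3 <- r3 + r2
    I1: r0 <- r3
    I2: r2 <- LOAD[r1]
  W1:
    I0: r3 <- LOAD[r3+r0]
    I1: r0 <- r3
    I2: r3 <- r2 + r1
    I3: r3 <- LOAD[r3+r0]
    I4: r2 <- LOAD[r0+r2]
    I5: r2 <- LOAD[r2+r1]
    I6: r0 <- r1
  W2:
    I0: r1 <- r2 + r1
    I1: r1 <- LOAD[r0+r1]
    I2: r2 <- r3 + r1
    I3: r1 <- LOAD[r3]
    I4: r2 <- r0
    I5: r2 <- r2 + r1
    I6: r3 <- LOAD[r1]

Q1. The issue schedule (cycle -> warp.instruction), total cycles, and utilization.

cycle 0: W0.I0
cycle 1: W1.I0
cycle 2: W2.I0
cycle 3: W0.I1
cycle 4: W2.I1
cycle 5: W0.I2
cycle 6: idle
cycle 7: idle
cycle 8: W1.I1
cycle 9: W1.I2
cycle 10: W1.I3
cycle 11: W2.I2
cycle 12: W1.I4
cycle 13: W2.I3
cycle 14: W2.I4
cycle 15: idle
cycle 16: idle
cycle 17: idle
cycle 18: idle
cycle 19: W1.I5
cycle 20: W2.I5
cycle 21: W1.I6
cycle 22: W2.I6

Answer: 23 cycles, utilization 17/23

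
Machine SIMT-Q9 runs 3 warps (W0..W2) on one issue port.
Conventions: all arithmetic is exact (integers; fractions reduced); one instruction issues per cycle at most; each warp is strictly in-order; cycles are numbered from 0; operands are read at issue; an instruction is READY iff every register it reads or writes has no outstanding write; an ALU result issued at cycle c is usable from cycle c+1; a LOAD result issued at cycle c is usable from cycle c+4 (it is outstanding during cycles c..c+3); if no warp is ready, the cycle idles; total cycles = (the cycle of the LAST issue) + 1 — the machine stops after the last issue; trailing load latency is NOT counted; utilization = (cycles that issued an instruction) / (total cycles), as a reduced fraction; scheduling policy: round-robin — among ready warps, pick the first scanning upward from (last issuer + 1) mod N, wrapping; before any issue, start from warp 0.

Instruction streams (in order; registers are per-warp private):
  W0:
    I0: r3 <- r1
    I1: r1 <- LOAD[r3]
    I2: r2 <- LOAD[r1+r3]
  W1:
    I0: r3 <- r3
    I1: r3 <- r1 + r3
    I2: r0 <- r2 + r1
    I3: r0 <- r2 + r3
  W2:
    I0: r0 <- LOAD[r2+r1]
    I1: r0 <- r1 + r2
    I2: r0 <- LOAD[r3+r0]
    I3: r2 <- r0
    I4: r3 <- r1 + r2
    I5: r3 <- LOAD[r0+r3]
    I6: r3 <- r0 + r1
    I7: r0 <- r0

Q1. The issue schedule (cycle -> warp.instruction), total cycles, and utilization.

cycle 0: W0.I0
cycle 1: W1.I0
cycle 2: W2.I0
cycle 3: W0.I1
cycle 4: W1.I1
cycle 5: W1.I2
cycle 6: W2.I1
cycle 7: W0.I2
cycle 8: W1.I3
cycle 9: W2.I2
cycle 10: idle
cycle 11: idle
cycle 12: idle
cycle 13: W2.I3
cycle 14: W2.I4
cycle 15: W2.I5
cycle 16: idle
cycle 17: idle
cycle 18: idle
cycle 19: W2.I6
cycle 20: W2.I7

Answer: 21 cycles, utilization 5/7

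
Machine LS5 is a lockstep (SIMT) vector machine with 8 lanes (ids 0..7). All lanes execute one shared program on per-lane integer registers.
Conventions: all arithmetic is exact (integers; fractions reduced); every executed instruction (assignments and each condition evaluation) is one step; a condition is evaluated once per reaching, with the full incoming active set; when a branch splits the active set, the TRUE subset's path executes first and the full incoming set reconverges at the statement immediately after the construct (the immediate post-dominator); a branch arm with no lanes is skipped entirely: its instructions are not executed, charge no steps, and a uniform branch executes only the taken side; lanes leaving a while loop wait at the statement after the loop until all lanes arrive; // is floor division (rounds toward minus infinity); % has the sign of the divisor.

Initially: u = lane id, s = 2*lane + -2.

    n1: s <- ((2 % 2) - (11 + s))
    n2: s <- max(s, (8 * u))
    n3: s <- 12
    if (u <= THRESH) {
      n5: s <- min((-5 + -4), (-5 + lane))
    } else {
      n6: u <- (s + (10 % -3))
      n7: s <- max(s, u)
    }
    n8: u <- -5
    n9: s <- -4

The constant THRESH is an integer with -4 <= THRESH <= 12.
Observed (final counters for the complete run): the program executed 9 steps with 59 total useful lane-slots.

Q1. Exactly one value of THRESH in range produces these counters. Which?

Answer: THRESH = 4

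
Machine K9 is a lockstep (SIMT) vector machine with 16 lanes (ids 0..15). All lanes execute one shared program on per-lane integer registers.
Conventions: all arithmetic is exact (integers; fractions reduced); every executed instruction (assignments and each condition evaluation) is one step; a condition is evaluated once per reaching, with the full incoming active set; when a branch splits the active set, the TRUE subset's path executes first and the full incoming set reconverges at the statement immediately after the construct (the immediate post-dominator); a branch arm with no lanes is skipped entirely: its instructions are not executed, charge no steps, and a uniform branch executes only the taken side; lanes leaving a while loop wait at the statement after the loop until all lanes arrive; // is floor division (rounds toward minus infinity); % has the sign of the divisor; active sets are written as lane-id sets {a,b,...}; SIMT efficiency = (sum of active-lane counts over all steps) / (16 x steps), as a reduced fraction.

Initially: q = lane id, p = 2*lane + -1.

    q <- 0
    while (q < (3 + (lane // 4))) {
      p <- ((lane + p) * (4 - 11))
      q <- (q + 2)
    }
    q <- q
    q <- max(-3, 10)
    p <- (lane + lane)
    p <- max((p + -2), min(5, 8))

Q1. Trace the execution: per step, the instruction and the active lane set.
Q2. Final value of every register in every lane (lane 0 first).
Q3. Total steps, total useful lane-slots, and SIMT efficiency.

step 0: q <- 0                       {0,1,2,3,4,5,6,7,8,9,10,11,12,13,14,15}
step 1: eval (q < (3 + (lane // 4))) {0,1,2,3,4,5,6,7,8,9,10,11,12,13,14,15}
step 2: p <- ((lane + p) * (4 - 11)) {0,1,2,3,4,5,6,7,8,9,10,11,12,13,14,15}
step 3: q <- (q + 2)                 {0,1,2,3,4,5,6,7,8,9,10,11,12,13,14,15}
step 4: eval (q < (3 + (lane // 4))) {0,1,2,3,4,5,6,7,8,9,10,11,12,13,14,15}
step 5: p <- ((lane + p) * (4 - 11)) {0,1,2,3,4,5,6,7,8,9,10,11,12,13,14,15}
step 6: q <- (q + 2)                 {0,1,2,3,4,5,6,7,8,9,10,11,12,13,14,15}
step 7: eval (q < (3 + (lane // 4))) {0,1,2,3,4,5,6,7,8,9,10,11,12,13,14,15}
step 8: p <- ((lane + p) * (4 - 11)) {8,9,10,11,12,13,14,15}
step 9: q <- (q + 2)                 {8,9,10,11,12,13,14,15}
step 10: eval (q < (3 + (lane // 4))) {8,9,10,11,12,13,14,15}
step 11: q <- q                       {0,1,2,3,4,5,6,7,8,9,10,11,12,13,14,15}
step 12: q <- max(-3, 10)             {0,1,2,3,4,5,6,7,8,9,10,11,12,13,14,15}
step 13: p <- (lane + lane)           {0,1,2,3,4,5,6,7,8,9,10,11,12,13,14,15}
step 14: p <- max((p + -2), min(5, 8)) {0,1,2,3,4,5,6,7,8,9,10,11,12,13,14,15}

Answer: 15 steps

q: 10,10,10,10,10,10,10,10,10,10,10,10,10,10,10,10
p: 5,5,5,5,6,8,10,12,14,16,18,20,22,24,26,28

steps = 15; useful = 216; efficiency = 216/240 = 9/10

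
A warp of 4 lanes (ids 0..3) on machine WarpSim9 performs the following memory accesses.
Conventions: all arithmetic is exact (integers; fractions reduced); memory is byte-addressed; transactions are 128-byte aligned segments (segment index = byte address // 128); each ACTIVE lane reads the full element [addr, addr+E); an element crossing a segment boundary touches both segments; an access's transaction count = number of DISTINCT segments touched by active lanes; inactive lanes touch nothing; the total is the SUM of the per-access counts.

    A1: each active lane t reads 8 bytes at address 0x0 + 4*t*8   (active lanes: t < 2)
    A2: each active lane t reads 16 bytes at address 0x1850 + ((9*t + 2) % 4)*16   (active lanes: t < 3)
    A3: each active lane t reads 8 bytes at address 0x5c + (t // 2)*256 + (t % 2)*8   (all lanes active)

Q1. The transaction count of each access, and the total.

A1: 1 transaction
A2: 2 transactions
A3: 2 transactions

Answer: 1,2,2; total 5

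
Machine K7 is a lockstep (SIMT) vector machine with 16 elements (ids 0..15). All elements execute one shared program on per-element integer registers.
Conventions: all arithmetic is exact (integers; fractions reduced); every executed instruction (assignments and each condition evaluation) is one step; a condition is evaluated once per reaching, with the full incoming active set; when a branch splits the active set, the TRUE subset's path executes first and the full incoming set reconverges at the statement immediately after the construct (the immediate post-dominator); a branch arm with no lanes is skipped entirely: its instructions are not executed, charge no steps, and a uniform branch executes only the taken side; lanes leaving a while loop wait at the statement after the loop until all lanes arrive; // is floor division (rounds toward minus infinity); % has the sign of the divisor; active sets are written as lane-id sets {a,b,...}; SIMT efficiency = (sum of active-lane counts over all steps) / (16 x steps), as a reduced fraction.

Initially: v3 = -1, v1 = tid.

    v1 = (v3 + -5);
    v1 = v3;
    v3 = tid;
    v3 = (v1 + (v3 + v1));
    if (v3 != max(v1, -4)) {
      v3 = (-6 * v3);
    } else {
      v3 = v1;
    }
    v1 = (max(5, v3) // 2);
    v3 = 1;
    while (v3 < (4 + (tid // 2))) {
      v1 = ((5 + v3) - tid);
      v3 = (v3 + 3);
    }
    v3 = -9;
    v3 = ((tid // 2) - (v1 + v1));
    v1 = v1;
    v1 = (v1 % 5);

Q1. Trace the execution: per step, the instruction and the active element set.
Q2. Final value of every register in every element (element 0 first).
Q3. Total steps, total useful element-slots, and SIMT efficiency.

step 0: v1 <- (v3 + -5)              {0,1,2,3,4,5,6,7,8,9,10,11,12,13,14,15}
step 1: v1 <- v3                     {0,1,2,3,4,5,6,7,8,9,10,11,12,13,14,15}
step 2: v3 <- tid                    {0,1,2,3,4,5,6,7,8,9,10,11,12,13,14,15}
step 3: v3 <- (v1 + (v3 + v1))       {0,1,2,3,4,5,6,7,8,9,10,11,12,13,14,15}
step 4: eval (v3 != max(v1, -4))     {0,1,2,3,4,5,6,7,8,9,10,11,12,13,14,15}
step 5: v3 <- (-6 * v3)              {0,2,3,4,5,6,7,8,9,10,11,12,13,14,15}
step 6: v3 <- v1                     {1}
step 7: v1 <- (max(5, v3) // 2)      {0,1,2,3,4,5,6,7,8,9,10,11,12,13,14,15}
step 8: v3 <- 1                      {0,1,2,3,4,5,6,7,8,9,10,11,12,13,14,15}
step 9: eval (v3 < (4 + (tid // 2))) {0,1,2,3,4,5,6,7,8,9,10,11,12,13,14,15}
step 10: v1 <- ((5 + v3) - tid)       {0,1,2,3,4,5,6,7,8,9,10,11,12,13,14,15}
step 11: v3 <- (v3 + 3)               {0,1,2,3,4,5,6,7,8,9,10,11,12,13,14,15}
step 12: eval (v3 < (4 + (tid // 2))) {0,1,2,3,4,5,6,7,8,9,10,11,12,13,14,15}
step 13: v1 <- ((5 + v3) - tid)       {2,3,4,5,6,7,8,9,10,11,12,13,14,15}
step 14: v3 <- (v3 + 3)               {2,3,4,5,6,7,8,9,10,11,12,13,14,15}
step 15: eval (v3 < (4 + (tid // 2))) {2,3,4,5,6,7,8,9,10,11,12,13,14,15}
step 16: v1 <- ((5 + v3) - tid)       {8,9,10,11,12,13,14,15}
step 17: v3 <- (v3 + 3)               {8,9,10,11,12,13,14,15}
step 18: eval (v3 < (4 + (tid // 2))) {8,9,10,11,12,13,14,15}
step 19: v1 <- ((5 + v3) - tid)       {14,15}
step 20: v3 <- (v3 + 3)               {14,15}
step 21: eval (v3 < (4 + (tid // 2))) {14,15}
step 22: v3 <- -9                     {0,1,2,3,4,5,6,7,8,9,10,11,12,13,14,15}
step 23: v3 <- ((tid // 2) - (v1 + v1)) {0,1,2,3,4,5,6,7,8,9,10,11,12,13,14,15}
step 24: v1 <- v1                     {0,1,2,3,4,5,6,7,8,9,10,11,12,13,14,15}
step 25: v1 <- (v1 % 5)               {0,1,2,3,4,5,6,7,8,9,10,11,12,13,14,15}

Answer: 26 steps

v3: -12,-10,-13,-11,-8,-6,-3,-1,-4,-2,1,3,6,8,5,7
v1: 1,0,2,1,0,4,3,2,4,3,2,1,0,4,1,0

steps = 26; useful = 328; efficiency = 328/416 = 41/52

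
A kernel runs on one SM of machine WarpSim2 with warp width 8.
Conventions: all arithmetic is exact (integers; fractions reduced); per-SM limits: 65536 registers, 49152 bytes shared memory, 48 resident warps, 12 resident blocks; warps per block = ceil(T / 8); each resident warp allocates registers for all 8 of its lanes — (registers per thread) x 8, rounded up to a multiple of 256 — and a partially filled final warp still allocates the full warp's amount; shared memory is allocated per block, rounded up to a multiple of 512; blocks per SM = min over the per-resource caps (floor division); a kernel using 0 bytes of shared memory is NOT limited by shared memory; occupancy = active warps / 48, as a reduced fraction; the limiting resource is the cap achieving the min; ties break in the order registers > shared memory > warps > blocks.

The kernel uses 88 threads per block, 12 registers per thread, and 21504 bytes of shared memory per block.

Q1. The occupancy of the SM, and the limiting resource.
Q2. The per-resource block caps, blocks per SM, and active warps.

Answer: occupancy 11/24, limited by shared memory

registers: 23 blocks
shared memory: 2 blocks
warps: 4 blocks
blocks: 12 blocks

Answer: 2 blocks, 22 active warps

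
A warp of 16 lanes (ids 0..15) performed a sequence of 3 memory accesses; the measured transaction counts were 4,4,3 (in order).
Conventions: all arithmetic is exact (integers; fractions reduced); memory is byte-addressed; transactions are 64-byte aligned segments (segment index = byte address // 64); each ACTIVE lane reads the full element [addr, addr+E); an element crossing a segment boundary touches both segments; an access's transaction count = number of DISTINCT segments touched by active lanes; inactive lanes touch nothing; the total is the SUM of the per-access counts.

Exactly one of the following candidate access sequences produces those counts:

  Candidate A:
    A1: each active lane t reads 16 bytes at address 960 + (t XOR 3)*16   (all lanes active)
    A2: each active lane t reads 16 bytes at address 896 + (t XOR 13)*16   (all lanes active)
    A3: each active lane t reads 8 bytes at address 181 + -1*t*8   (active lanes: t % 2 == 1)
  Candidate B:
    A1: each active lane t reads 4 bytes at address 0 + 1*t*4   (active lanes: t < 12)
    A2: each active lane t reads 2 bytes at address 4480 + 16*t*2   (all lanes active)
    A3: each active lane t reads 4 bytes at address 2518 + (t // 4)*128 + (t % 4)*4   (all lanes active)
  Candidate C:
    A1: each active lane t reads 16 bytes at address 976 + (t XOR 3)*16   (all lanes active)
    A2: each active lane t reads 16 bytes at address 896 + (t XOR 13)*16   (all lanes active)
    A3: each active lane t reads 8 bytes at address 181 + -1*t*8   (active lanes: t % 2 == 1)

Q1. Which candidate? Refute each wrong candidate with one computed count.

B: A1 gives 1 transaction, not 4
C: A1 gives 5 transactions, not 4
A: all counts match (4,4,3)

Answer: A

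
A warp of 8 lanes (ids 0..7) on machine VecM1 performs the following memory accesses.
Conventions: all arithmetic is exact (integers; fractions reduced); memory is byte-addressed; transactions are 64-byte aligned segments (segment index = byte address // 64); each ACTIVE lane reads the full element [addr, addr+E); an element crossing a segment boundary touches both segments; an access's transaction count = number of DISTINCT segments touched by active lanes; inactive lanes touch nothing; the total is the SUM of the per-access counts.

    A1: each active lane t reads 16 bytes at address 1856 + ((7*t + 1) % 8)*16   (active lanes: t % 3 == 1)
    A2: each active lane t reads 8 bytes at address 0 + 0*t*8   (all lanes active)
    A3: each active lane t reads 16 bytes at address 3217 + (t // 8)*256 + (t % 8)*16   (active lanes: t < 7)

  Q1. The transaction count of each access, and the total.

A1: 2 transactions
A2: 1 transaction
A3: 3 transactions

Answer: 2,1,3; total 6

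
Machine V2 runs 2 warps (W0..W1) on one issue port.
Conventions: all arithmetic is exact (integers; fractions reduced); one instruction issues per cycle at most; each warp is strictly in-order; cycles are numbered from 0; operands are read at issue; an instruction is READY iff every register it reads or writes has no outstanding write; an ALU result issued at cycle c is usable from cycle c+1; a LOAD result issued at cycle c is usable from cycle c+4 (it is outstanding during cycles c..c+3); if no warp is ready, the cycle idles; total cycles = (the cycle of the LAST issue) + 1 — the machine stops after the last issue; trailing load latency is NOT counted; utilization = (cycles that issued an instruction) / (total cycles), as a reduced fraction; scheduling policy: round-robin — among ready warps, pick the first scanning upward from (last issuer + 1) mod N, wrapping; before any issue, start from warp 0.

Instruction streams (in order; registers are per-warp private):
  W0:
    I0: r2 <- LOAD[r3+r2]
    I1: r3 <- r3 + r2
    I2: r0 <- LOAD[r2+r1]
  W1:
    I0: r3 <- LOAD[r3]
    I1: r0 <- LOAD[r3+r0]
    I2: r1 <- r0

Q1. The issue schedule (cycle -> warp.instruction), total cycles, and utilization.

cycle 0: W0.I0
cycle 1: W1.I0
cycle 2: idle
cycle 3: idle
cycle 4: W0.I1
cycle 5: W1.I1
cycle 6: W0.I2
cycle 7: idle
cycle 8: idle
cycle 9: W1.I2

Answer: 10 cycles, utilization 3/5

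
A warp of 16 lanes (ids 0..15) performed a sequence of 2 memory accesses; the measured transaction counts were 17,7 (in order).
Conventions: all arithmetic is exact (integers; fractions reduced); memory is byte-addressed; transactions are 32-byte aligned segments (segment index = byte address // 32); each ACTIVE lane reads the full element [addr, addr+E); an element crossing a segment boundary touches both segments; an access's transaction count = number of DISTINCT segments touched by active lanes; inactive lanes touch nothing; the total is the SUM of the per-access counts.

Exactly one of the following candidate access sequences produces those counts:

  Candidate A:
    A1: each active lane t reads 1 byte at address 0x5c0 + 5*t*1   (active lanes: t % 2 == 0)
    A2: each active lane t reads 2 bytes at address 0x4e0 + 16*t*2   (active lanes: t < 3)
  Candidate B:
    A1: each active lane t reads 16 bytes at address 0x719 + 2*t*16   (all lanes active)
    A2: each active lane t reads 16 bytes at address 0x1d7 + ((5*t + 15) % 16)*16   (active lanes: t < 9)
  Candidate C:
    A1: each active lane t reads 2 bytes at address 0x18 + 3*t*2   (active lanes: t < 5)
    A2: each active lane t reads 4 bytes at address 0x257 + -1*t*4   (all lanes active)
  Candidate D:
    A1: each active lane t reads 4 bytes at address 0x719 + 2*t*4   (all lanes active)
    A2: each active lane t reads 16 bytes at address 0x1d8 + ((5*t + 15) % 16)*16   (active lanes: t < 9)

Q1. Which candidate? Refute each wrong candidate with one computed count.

A: A1 gives 3 transactions, not 17
C: A1 gives 2 transactions, not 17
D: A1 gives 5 transactions, not 17
B: all counts match (17,7)

Answer: B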